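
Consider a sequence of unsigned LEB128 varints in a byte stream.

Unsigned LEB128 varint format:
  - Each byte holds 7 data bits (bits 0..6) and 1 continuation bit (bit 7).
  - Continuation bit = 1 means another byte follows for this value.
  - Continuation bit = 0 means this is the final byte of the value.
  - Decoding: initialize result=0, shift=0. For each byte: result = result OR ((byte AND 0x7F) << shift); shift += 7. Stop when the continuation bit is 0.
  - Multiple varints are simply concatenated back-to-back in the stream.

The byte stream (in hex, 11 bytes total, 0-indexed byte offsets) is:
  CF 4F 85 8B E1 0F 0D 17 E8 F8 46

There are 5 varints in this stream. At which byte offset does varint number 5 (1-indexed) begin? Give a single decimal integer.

Answer: 8

Derivation:
  byte[0]=0xCF cont=1 payload=0x4F=79: acc |= 79<<0 -> acc=79 shift=7
  byte[1]=0x4F cont=0 payload=0x4F=79: acc |= 79<<7 -> acc=10191 shift=14 [end]
Varint 1: bytes[0:2] = CF 4F -> value 10191 (2 byte(s))
  byte[2]=0x85 cont=1 payload=0x05=5: acc |= 5<<0 -> acc=5 shift=7
  byte[3]=0x8B cont=1 payload=0x0B=11: acc |= 11<<7 -> acc=1413 shift=14
  byte[4]=0xE1 cont=1 payload=0x61=97: acc |= 97<<14 -> acc=1590661 shift=21
  byte[5]=0x0F cont=0 payload=0x0F=15: acc |= 15<<21 -> acc=33047941 shift=28 [end]
Varint 2: bytes[2:6] = 85 8B E1 0F -> value 33047941 (4 byte(s))
  byte[6]=0x0D cont=0 payload=0x0D=13: acc |= 13<<0 -> acc=13 shift=7 [end]
Varint 3: bytes[6:7] = 0D -> value 13 (1 byte(s))
  byte[7]=0x17 cont=0 payload=0x17=23: acc |= 23<<0 -> acc=23 shift=7 [end]
Varint 4: bytes[7:8] = 17 -> value 23 (1 byte(s))
  byte[8]=0xE8 cont=1 payload=0x68=104: acc |= 104<<0 -> acc=104 shift=7
  byte[9]=0xF8 cont=1 payload=0x78=120: acc |= 120<<7 -> acc=15464 shift=14
  byte[10]=0x46 cont=0 payload=0x46=70: acc |= 70<<14 -> acc=1162344 shift=21 [end]
Varint 5: bytes[8:11] = E8 F8 46 -> value 1162344 (3 byte(s))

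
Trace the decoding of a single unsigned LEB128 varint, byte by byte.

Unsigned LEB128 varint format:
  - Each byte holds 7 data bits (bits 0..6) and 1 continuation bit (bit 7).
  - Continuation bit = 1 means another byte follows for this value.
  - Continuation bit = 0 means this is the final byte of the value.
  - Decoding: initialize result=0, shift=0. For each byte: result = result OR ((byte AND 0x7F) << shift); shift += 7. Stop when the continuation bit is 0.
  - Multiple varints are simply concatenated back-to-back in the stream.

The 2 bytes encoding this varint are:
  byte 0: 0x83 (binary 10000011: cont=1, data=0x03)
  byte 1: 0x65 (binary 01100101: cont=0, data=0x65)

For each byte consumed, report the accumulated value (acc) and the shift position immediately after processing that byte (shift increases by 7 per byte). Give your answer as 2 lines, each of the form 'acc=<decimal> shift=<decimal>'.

byte 0=0x83: payload=0x03=3, contrib = 3<<0 = 3; acc -> 3, shift -> 7
byte 1=0x65: payload=0x65=101, contrib = 101<<7 = 12928; acc -> 12931, shift -> 14

Answer: acc=3 shift=7
acc=12931 shift=14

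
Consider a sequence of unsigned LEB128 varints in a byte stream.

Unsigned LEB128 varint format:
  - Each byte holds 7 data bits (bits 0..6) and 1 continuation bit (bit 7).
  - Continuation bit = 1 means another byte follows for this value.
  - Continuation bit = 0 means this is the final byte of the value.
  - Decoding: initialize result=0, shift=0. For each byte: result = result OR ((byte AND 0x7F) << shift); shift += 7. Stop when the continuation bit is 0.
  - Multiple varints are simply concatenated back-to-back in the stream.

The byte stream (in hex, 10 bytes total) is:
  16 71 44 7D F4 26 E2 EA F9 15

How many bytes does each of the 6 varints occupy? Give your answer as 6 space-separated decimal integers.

  byte[0]=0x16 cont=0 payload=0x16=22: acc |= 22<<0 -> acc=22 shift=7 [end]
Varint 1: bytes[0:1] = 16 -> value 22 (1 byte(s))
  byte[1]=0x71 cont=0 payload=0x71=113: acc |= 113<<0 -> acc=113 shift=7 [end]
Varint 2: bytes[1:2] = 71 -> value 113 (1 byte(s))
  byte[2]=0x44 cont=0 payload=0x44=68: acc |= 68<<0 -> acc=68 shift=7 [end]
Varint 3: bytes[2:3] = 44 -> value 68 (1 byte(s))
  byte[3]=0x7D cont=0 payload=0x7D=125: acc |= 125<<0 -> acc=125 shift=7 [end]
Varint 4: bytes[3:4] = 7D -> value 125 (1 byte(s))
  byte[4]=0xF4 cont=1 payload=0x74=116: acc |= 116<<0 -> acc=116 shift=7
  byte[5]=0x26 cont=0 payload=0x26=38: acc |= 38<<7 -> acc=4980 shift=14 [end]
Varint 5: bytes[4:6] = F4 26 -> value 4980 (2 byte(s))
  byte[6]=0xE2 cont=1 payload=0x62=98: acc |= 98<<0 -> acc=98 shift=7
  byte[7]=0xEA cont=1 payload=0x6A=106: acc |= 106<<7 -> acc=13666 shift=14
  byte[8]=0xF9 cont=1 payload=0x79=121: acc |= 121<<14 -> acc=1996130 shift=21
  byte[9]=0x15 cont=0 payload=0x15=21: acc |= 21<<21 -> acc=46036322 shift=28 [end]
Varint 6: bytes[6:10] = E2 EA F9 15 -> value 46036322 (4 byte(s))

Answer: 1 1 1 1 2 4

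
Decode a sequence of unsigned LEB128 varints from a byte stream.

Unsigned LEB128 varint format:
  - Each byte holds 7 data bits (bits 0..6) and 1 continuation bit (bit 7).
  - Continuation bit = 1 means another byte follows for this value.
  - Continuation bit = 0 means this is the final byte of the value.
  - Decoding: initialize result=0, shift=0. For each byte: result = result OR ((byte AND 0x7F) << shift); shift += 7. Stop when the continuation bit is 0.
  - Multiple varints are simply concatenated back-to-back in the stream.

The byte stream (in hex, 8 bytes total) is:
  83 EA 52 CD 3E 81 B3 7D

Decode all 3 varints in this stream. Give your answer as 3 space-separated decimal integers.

  byte[0]=0x83 cont=1 payload=0x03=3: acc |= 3<<0 -> acc=3 shift=7
  byte[1]=0xEA cont=1 payload=0x6A=106: acc |= 106<<7 -> acc=13571 shift=14
  byte[2]=0x52 cont=0 payload=0x52=82: acc |= 82<<14 -> acc=1357059 shift=21 [end]
Varint 1: bytes[0:3] = 83 EA 52 -> value 1357059 (3 byte(s))
  byte[3]=0xCD cont=1 payload=0x4D=77: acc |= 77<<0 -> acc=77 shift=7
  byte[4]=0x3E cont=0 payload=0x3E=62: acc |= 62<<7 -> acc=8013 shift=14 [end]
Varint 2: bytes[3:5] = CD 3E -> value 8013 (2 byte(s))
  byte[5]=0x81 cont=1 payload=0x01=1: acc |= 1<<0 -> acc=1 shift=7
  byte[6]=0xB3 cont=1 payload=0x33=51: acc |= 51<<7 -> acc=6529 shift=14
  byte[7]=0x7D cont=0 payload=0x7D=125: acc |= 125<<14 -> acc=2054529 shift=21 [end]
Varint 3: bytes[5:8] = 81 B3 7D -> value 2054529 (3 byte(s))

Answer: 1357059 8013 2054529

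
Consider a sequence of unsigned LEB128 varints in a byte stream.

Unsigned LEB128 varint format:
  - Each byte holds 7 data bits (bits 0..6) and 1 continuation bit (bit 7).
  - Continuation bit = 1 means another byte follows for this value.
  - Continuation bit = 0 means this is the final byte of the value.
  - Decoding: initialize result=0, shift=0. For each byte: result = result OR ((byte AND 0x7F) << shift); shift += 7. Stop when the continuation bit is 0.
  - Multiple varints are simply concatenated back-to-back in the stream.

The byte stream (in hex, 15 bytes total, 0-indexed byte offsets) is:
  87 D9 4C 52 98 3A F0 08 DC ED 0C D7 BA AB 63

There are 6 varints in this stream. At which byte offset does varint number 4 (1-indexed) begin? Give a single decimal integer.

Answer: 6

Derivation:
  byte[0]=0x87 cont=1 payload=0x07=7: acc |= 7<<0 -> acc=7 shift=7
  byte[1]=0xD9 cont=1 payload=0x59=89: acc |= 89<<7 -> acc=11399 shift=14
  byte[2]=0x4C cont=0 payload=0x4C=76: acc |= 76<<14 -> acc=1256583 shift=21 [end]
Varint 1: bytes[0:3] = 87 D9 4C -> value 1256583 (3 byte(s))
  byte[3]=0x52 cont=0 payload=0x52=82: acc |= 82<<0 -> acc=82 shift=7 [end]
Varint 2: bytes[3:4] = 52 -> value 82 (1 byte(s))
  byte[4]=0x98 cont=1 payload=0x18=24: acc |= 24<<0 -> acc=24 shift=7
  byte[5]=0x3A cont=0 payload=0x3A=58: acc |= 58<<7 -> acc=7448 shift=14 [end]
Varint 3: bytes[4:6] = 98 3A -> value 7448 (2 byte(s))
  byte[6]=0xF0 cont=1 payload=0x70=112: acc |= 112<<0 -> acc=112 shift=7
  byte[7]=0x08 cont=0 payload=0x08=8: acc |= 8<<7 -> acc=1136 shift=14 [end]
Varint 4: bytes[6:8] = F0 08 -> value 1136 (2 byte(s))
  byte[8]=0xDC cont=1 payload=0x5C=92: acc |= 92<<0 -> acc=92 shift=7
  byte[9]=0xED cont=1 payload=0x6D=109: acc |= 109<<7 -> acc=14044 shift=14
  byte[10]=0x0C cont=0 payload=0x0C=12: acc |= 12<<14 -> acc=210652 shift=21 [end]
Varint 5: bytes[8:11] = DC ED 0C -> value 210652 (3 byte(s))
  byte[11]=0xD7 cont=1 payload=0x57=87: acc |= 87<<0 -> acc=87 shift=7
  byte[12]=0xBA cont=1 payload=0x3A=58: acc |= 58<<7 -> acc=7511 shift=14
  byte[13]=0xAB cont=1 payload=0x2B=43: acc |= 43<<14 -> acc=712023 shift=21
  byte[14]=0x63 cont=0 payload=0x63=99: acc |= 99<<21 -> acc=208330071 shift=28 [end]
Varint 6: bytes[11:15] = D7 BA AB 63 -> value 208330071 (4 byte(s))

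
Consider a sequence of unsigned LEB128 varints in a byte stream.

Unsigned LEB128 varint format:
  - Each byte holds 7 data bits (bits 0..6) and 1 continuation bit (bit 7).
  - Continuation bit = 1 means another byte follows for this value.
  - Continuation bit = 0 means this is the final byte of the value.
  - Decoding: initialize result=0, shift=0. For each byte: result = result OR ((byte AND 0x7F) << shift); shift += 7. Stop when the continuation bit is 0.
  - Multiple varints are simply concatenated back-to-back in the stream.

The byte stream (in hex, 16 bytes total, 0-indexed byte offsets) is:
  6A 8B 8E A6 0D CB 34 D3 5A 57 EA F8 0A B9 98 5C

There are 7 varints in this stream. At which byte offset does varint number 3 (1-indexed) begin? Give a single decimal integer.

Answer: 5

Derivation:
  byte[0]=0x6A cont=0 payload=0x6A=106: acc |= 106<<0 -> acc=106 shift=7 [end]
Varint 1: bytes[0:1] = 6A -> value 106 (1 byte(s))
  byte[1]=0x8B cont=1 payload=0x0B=11: acc |= 11<<0 -> acc=11 shift=7
  byte[2]=0x8E cont=1 payload=0x0E=14: acc |= 14<<7 -> acc=1803 shift=14
  byte[3]=0xA6 cont=1 payload=0x26=38: acc |= 38<<14 -> acc=624395 shift=21
  byte[4]=0x0D cont=0 payload=0x0D=13: acc |= 13<<21 -> acc=27887371 shift=28 [end]
Varint 2: bytes[1:5] = 8B 8E A6 0D -> value 27887371 (4 byte(s))
  byte[5]=0xCB cont=1 payload=0x4B=75: acc |= 75<<0 -> acc=75 shift=7
  byte[6]=0x34 cont=0 payload=0x34=52: acc |= 52<<7 -> acc=6731 shift=14 [end]
Varint 3: bytes[5:7] = CB 34 -> value 6731 (2 byte(s))
  byte[7]=0xD3 cont=1 payload=0x53=83: acc |= 83<<0 -> acc=83 shift=7
  byte[8]=0x5A cont=0 payload=0x5A=90: acc |= 90<<7 -> acc=11603 shift=14 [end]
Varint 4: bytes[7:9] = D3 5A -> value 11603 (2 byte(s))
  byte[9]=0x57 cont=0 payload=0x57=87: acc |= 87<<0 -> acc=87 shift=7 [end]
Varint 5: bytes[9:10] = 57 -> value 87 (1 byte(s))
  byte[10]=0xEA cont=1 payload=0x6A=106: acc |= 106<<0 -> acc=106 shift=7
  byte[11]=0xF8 cont=1 payload=0x78=120: acc |= 120<<7 -> acc=15466 shift=14
  byte[12]=0x0A cont=0 payload=0x0A=10: acc |= 10<<14 -> acc=179306 shift=21 [end]
Varint 6: bytes[10:13] = EA F8 0A -> value 179306 (3 byte(s))
  byte[13]=0xB9 cont=1 payload=0x39=57: acc |= 57<<0 -> acc=57 shift=7
  byte[14]=0x98 cont=1 payload=0x18=24: acc |= 24<<7 -> acc=3129 shift=14
  byte[15]=0x5C cont=0 payload=0x5C=92: acc |= 92<<14 -> acc=1510457 shift=21 [end]
Varint 7: bytes[13:16] = B9 98 5C -> value 1510457 (3 byte(s))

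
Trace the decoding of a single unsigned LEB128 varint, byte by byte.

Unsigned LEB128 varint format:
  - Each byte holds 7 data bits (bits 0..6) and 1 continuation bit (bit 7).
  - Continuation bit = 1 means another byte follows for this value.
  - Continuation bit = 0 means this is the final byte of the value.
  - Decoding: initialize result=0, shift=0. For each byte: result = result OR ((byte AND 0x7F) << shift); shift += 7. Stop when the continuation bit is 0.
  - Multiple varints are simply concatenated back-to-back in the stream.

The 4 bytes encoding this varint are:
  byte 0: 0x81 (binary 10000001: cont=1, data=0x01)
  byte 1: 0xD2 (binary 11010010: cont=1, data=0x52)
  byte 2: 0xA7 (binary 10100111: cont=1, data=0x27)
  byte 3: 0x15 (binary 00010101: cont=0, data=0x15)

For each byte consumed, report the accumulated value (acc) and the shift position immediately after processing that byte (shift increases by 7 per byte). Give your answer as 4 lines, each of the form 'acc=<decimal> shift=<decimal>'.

byte 0=0x81: payload=0x01=1, contrib = 1<<0 = 1; acc -> 1, shift -> 7
byte 1=0xD2: payload=0x52=82, contrib = 82<<7 = 10496; acc -> 10497, shift -> 14
byte 2=0xA7: payload=0x27=39, contrib = 39<<14 = 638976; acc -> 649473, shift -> 21
byte 3=0x15: payload=0x15=21, contrib = 21<<21 = 44040192; acc -> 44689665, shift -> 28

Answer: acc=1 shift=7
acc=10497 shift=14
acc=649473 shift=21
acc=44689665 shift=28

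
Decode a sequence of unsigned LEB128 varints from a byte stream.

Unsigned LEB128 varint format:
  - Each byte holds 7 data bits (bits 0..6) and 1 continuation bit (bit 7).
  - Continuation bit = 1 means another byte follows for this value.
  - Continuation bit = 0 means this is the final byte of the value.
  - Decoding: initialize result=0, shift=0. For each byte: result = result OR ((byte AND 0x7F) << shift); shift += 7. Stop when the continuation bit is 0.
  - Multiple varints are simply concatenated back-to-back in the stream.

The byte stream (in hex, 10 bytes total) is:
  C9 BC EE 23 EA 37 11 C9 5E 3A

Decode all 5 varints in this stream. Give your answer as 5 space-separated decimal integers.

Answer: 75210313 7146 17 12105 58

Derivation:
  byte[0]=0xC9 cont=1 payload=0x49=73: acc |= 73<<0 -> acc=73 shift=7
  byte[1]=0xBC cont=1 payload=0x3C=60: acc |= 60<<7 -> acc=7753 shift=14
  byte[2]=0xEE cont=1 payload=0x6E=110: acc |= 110<<14 -> acc=1809993 shift=21
  byte[3]=0x23 cont=0 payload=0x23=35: acc |= 35<<21 -> acc=75210313 shift=28 [end]
Varint 1: bytes[0:4] = C9 BC EE 23 -> value 75210313 (4 byte(s))
  byte[4]=0xEA cont=1 payload=0x6A=106: acc |= 106<<0 -> acc=106 shift=7
  byte[5]=0x37 cont=0 payload=0x37=55: acc |= 55<<7 -> acc=7146 shift=14 [end]
Varint 2: bytes[4:6] = EA 37 -> value 7146 (2 byte(s))
  byte[6]=0x11 cont=0 payload=0x11=17: acc |= 17<<0 -> acc=17 shift=7 [end]
Varint 3: bytes[6:7] = 11 -> value 17 (1 byte(s))
  byte[7]=0xC9 cont=1 payload=0x49=73: acc |= 73<<0 -> acc=73 shift=7
  byte[8]=0x5E cont=0 payload=0x5E=94: acc |= 94<<7 -> acc=12105 shift=14 [end]
Varint 4: bytes[7:9] = C9 5E -> value 12105 (2 byte(s))
  byte[9]=0x3A cont=0 payload=0x3A=58: acc |= 58<<0 -> acc=58 shift=7 [end]
Varint 5: bytes[9:10] = 3A -> value 58 (1 byte(s))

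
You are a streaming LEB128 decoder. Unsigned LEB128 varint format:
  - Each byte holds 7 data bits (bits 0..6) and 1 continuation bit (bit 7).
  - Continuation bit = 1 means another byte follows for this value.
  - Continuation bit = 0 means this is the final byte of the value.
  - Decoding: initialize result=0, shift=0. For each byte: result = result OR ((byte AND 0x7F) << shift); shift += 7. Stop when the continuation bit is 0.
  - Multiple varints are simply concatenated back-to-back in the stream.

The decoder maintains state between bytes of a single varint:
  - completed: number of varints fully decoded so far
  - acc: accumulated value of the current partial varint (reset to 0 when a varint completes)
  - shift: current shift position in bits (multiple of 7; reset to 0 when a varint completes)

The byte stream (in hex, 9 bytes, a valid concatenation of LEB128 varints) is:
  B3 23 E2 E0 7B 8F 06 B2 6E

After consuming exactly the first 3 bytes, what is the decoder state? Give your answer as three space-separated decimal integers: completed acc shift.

Answer: 1 98 7

Derivation:
byte[0]=0xB3 cont=1 payload=0x33: acc |= 51<<0 -> completed=0 acc=51 shift=7
byte[1]=0x23 cont=0 payload=0x23: varint #1 complete (value=4531); reset -> completed=1 acc=0 shift=0
byte[2]=0xE2 cont=1 payload=0x62: acc |= 98<<0 -> completed=1 acc=98 shift=7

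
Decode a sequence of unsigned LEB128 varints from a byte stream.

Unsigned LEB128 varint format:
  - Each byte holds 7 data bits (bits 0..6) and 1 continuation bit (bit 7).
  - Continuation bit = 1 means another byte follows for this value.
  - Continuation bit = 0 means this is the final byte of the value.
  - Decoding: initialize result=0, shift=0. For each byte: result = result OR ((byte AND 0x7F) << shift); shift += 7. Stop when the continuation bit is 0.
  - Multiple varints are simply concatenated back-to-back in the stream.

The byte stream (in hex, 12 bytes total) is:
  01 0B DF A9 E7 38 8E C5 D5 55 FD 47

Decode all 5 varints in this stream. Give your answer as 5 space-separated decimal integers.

Answer: 1 11 119133407 179659406 9213

Derivation:
  byte[0]=0x01 cont=0 payload=0x01=1: acc |= 1<<0 -> acc=1 shift=7 [end]
Varint 1: bytes[0:1] = 01 -> value 1 (1 byte(s))
  byte[1]=0x0B cont=0 payload=0x0B=11: acc |= 11<<0 -> acc=11 shift=7 [end]
Varint 2: bytes[1:2] = 0B -> value 11 (1 byte(s))
  byte[2]=0xDF cont=1 payload=0x5F=95: acc |= 95<<0 -> acc=95 shift=7
  byte[3]=0xA9 cont=1 payload=0x29=41: acc |= 41<<7 -> acc=5343 shift=14
  byte[4]=0xE7 cont=1 payload=0x67=103: acc |= 103<<14 -> acc=1692895 shift=21
  byte[5]=0x38 cont=0 payload=0x38=56: acc |= 56<<21 -> acc=119133407 shift=28 [end]
Varint 3: bytes[2:6] = DF A9 E7 38 -> value 119133407 (4 byte(s))
  byte[6]=0x8E cont=1 payload=0x0E=14: acc |= 14<<0 -> acc=14 shift=7
  byte[7]=0xC5 cont=1 payload=0x45=69: acc |= 69<<7 -> acc=8846 shift=14
  byte[8]=0xD5 cont=1 payload=0x55=85: acc |= 85<<14 -> acc=1401486 shift=21
  byte[9]=0x55 cont=0 payload=0x55=85: acc |= 85<<21 -> acc=179659406 shift=28 [end]
Varint 4: bytes[6:10] = 8E C5 D5 55 -> value 179659406 (4 byte(s))
  byte[10]=0xFD cont=1 payload=0x7D=125: acc |= 125<<0 -> acc=125 shift=7
  byte[11]=0x47 cont=0 payload=0x47=71: acc |= 71<<7 -> acc=9213 shift=14 [end]
Varint 5: bytes[10:12] = FD 47 -> value 9213 (2 byte(s))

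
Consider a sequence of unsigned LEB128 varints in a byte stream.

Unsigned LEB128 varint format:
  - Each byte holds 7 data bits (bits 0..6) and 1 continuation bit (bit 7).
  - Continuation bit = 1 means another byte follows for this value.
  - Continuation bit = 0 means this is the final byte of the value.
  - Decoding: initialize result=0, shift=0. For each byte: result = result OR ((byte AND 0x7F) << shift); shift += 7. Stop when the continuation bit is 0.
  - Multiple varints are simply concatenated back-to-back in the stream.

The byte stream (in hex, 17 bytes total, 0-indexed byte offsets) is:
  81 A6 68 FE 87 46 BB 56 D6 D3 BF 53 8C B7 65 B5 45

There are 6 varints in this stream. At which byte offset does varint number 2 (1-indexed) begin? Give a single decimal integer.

  byte[0]=0x81 cont=1 payload=0x01=1: acc |= 1<<0 -> acc=1 shift=7
  byte[1]=0xA6 cont=1 payload=0x26=38: acc |= 38<<7 -> acc=4865 shift=14
  byte[2]=0x68 cont=0 payload=0x68=104: acc |= 104<<14 -> acc=1708801 shift=21 [end]
Varint 1: bytes[0:3] = 81 A6 68 -> value 1708801 (3 byte(s))
  byte[3]=0xFE cont=1 payload=0x7E=126: acc |= 126<<0 -> acc=126 shift=7
  byte[4]=0x87 cont=1 payload=0x07=7: acc |= 7<<7 -> acc=1022 shift=14
  byte[5]=0x46 cont=0 payload=0x46=70: acc |= 70<<14 -> acc=1147902 shift=21 [end]
Varint 2: bytes[3:6] = FE 87 46 -> value 1147902 (3 byte(s))
  byte[6]=0xBB cont=1 payload=0x3B=59: acc |= 59<<0 -> acc=59 shift=7
  byte[7]=0x56 cont=0 payload=0x56=86: acc |= 86<<7 -> acc=11067 shift=14 [end]
Varint 3: bytes[6:8] = BB 56 -> value 11067 (2 byte(s))
  byte[8]=0xD6 cont=1 payload=0x56=86: acc |= 86<<0 -> acc=86 shift=7
  byte[9]=0xD3 cont=1 payload=0x53=83: acc |= 83<<7 -> acc=10710 shift=14
  byte[10]=0xBF cont=1 payload=0x3F=63: acc |= 63<<14 -> acc=1042902 shift=21
  byte[11]=0x53 cont=0 payload=0x53=83: acc |= 83<<21 -> acc=175106518 shift=28 [end]
Varint 4: bytes[8:12] = D6 D3 BF 53 -> value 175106518 (4 byte(s))
  byte[12]=0x8C cont=1 payload=0x0C=12: acc |= 12<<0 -> acc=12 shift=7
  byte[13]=0xB7 cont=1 payload=0x37=55: acc |= 55<<7 -> acc=7052 shift=14
  byte[14]=0x65 cont=0 payload=0x65=101: acc |= 101<<14 -> acc=1661836 shift=21 [end]
Varint 5: bytes[12:15] = 8C B7 65 -> value 1661836 (3 byte(s))
  byte[15]=0xB5 cont=1 payload=0x35=53: acc |= 53<<0 -> acc=53 shift=7
  byte[16]=0x45 cont=0 payload=0x45=69: acc |= 69<<7 -> acc=8885 shift=14 [end]
Varint 6: bytes[15:17] = B5 45 -> value 8885 (2 byte(s))

Answer: 3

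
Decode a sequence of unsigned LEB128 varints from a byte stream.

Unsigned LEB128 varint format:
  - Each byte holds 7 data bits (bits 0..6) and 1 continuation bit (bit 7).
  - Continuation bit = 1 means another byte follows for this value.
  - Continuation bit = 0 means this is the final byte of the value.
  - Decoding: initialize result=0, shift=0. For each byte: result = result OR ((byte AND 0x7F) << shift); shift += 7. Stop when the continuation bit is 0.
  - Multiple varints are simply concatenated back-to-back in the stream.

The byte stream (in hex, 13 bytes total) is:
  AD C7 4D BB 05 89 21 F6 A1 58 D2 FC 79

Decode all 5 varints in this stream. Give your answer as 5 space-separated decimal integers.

  byte[0]=0xAD cont=1 payload=0x2D=45: acc |= 45<<0 -> acc=45 shift=7
  byte[1]=0xC7 cont=1 payload=0x47=71: acc |= 71<<7 -> acc=9133 shift=14
  byte[2]=0x4D cont=0 payload=0x4D=77: acc |= 77<<14 -> acc=1270701 shift=21 [end]
Varint 1: bytes[0:3] = AD C7 4D -> value 1270701 (3 byte(s))
  byte[3]=0xBB cont=1 payload=0x3B=59: acc |= 59<<0 -> acc=59 shift=7
  byte[4]=0x05 cont=0 payload=0x05=5: acc |= 5<<7 -> acc=699 shift=14 [end]
Varint 2: bytes[3:5] = BB 05 -> value 699 (2 byte(s))
  byte[5]=0x89 cont=1 payload=0x09=9: acc |= 9<<0 -> acc=9 shift=7
  byte[6]=0x21 cont=0 payload=0x21=33: acc |= 33<<7 -> acc=4233 shift=14 [end]
Varint 3: bytes[5:7] = 89 21 -> value 4233 (2 byte(s))
  byte[7]=0xF6 cont=1 payload=0x76=118: acc |= 118<<0 -> acc=118 shift=7
  byte[8]=0xA1 cont=1 payload=0x21=33: acc |= 33<<7 -> acc=4342 shift=14
  byte[9]=0x58 cont=0 payload=0x58=88: acc |= 88<<14 -> acc=1446134 shift=21 [end]
Varint 4: bytes[7:10] = F6 A1 58 -> value 1446134 (3 byte(s))
  byte[10]=0xD2 cont=1 payload=0x52=82: acc |= 82<<0 -> acc=82 shift=7
  byte[11]=0xFC cont=1 payload=0x7C=124: acc |= 124<<7 -> acc=15954 shift=14
  byte[12]=0x79 cont=0 payload=0x79=121: acc |= 121<<14 -> acc=1998418 shift=21 [end]
Varint 5: bytes[10:13] = D2 FC 79 -> value 1998418 (3 byte(s))

Answer: 1270701 699 4233 1446134 1998418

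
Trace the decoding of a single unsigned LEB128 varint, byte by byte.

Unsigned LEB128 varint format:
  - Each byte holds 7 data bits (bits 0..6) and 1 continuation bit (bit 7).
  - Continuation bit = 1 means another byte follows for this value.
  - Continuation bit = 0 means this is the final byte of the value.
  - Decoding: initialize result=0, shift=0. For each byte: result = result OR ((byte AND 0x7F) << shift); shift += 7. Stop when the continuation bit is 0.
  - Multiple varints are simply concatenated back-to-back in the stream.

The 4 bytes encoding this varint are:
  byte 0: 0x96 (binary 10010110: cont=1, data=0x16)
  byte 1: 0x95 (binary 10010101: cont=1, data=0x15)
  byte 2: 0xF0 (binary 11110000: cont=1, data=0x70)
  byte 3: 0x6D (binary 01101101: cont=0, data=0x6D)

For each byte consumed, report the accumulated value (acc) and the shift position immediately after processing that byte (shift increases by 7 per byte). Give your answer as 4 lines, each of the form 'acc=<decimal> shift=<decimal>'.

Answer: acc=22 shift=7
acc=2710 shift=14
acc=1837718 shift=21
acc=230427286 shift=28

Derivation:
byte 0=0x96: payload=0x16=22, contrib = 22<<0 = 22; acc -> 22, shift -> 7
byte 1=0x95: payload=0x15=21, contrib = 21<<7 = 2688; acc -> 2710, shift -> 14
byte 2=0xF0: payload=0x70=112, contrib = 112<<14 = 1835008; acc -> 1837718, shift -> 21
byte 3=0x6D: payload=0x6D=109, contrib = 109<<21 = 228589568; acc -> 230427286, shift -> 28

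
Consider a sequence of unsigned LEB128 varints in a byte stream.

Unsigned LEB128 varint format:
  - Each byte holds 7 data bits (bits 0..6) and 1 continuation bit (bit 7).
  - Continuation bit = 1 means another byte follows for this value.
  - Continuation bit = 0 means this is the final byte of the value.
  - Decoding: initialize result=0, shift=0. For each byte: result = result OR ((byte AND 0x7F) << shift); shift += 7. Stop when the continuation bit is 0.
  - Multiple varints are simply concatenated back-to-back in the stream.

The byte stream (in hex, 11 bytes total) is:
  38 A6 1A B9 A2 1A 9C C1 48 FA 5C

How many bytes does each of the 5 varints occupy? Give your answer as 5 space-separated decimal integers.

Answer: 1 2 3 3 2

Derivation:
  byte[0]=0x38 cont=0 payload=0x38=56: acc |= 56<<0 -> acc=56 shift=7 [end]
Varint 1: bytes[0:1] = 38 -> value 56 (1 byte(s))
  byte[1]=0xA6 cont=1 payload=0x26=38: acc |= 38<<0 -> acc=38 shift=7
  byte[2]=0x1A cont=0 payload=0x1A=26: acc |= 26<<7 -> acc=3366 shift=14 [end]
Varint 2: bytes[1:3] = A6 1A -> value 3366 (2 byte(s))
  byte[3]=0xB9 cont=1 payload=0x39=57: acc |= 57<<0 -> acc=57 shift=7
  byte[4]=0xA2 cont=1 payload=0x22=34: acc |= 34<<7 -> acc=4409 shift=14
  byte[5]=0x1A cont=0 payload=0x1A=26: acc |= 26<<14 -> acc=430393 shift=21 [end]
Varint 3: bytes[3:6] = B9 A2 1A -> value 430393 (3 byte(s))
  byte[6]=0x9C cont=1 payload=0x1C=28: acc |= 28<<0 -> acc=28 shift=7
  byte[7]=0xC1 cont=1 payload=0x41=65: acc |= 65<<7 -> acc=8348 shift=14
  byte[8]=0x48 cont=0 payload=0x48=72: acc |= 72<<14 -> acc=1187996 shift=21 [end]
Varint 4: bytes[6:9] = 9C C1 48 -> value 1187996 (3 byte(s))
  byte[9]=0xFA cont=1 payload=0x7A=122: acc |= 122<<0 -> acc=122 shift=7
  byte[10]=0x5C cont=0 payload=0x5C=92: acc |= 92<<7 -> acc=11898 shift=14 [end]
Varint 5: bytes[9:11] = FA 5C -> value 11898 (2 byte(s))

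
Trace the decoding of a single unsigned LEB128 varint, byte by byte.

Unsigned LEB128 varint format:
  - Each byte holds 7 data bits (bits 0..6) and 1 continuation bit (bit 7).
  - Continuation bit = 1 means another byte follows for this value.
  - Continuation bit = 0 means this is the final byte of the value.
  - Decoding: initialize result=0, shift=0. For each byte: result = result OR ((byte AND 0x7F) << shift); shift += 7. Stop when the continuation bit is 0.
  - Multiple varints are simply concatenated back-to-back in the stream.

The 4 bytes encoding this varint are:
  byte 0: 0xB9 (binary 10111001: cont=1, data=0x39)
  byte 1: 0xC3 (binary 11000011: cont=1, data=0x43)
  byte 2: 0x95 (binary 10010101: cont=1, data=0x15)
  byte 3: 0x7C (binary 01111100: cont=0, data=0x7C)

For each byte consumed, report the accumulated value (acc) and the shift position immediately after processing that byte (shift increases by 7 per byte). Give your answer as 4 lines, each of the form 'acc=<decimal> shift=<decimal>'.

byte 0=0xB9: payload=0x39=57, contrib = 57<<0 = 57; acc -> 57, shift -> 7
byte 1=0xC3: payload=0x43=67, contrib = 67<<7 = 8576; acc -> 8633, shift -> 14
byte 2=0x95: payload=0x15=21, contrib = 21<<14 = 344064; acc -> 352697, shift -> 21
byte 3=0x7C: payload=0x7C=124, contrib = 124<<21 = 260046848; acc -> 260399545, shift -> 28

Answer: acc=57 shift=7
acc=8633 shift=14
acc=352697 shift=21
acc=260399545 shift=28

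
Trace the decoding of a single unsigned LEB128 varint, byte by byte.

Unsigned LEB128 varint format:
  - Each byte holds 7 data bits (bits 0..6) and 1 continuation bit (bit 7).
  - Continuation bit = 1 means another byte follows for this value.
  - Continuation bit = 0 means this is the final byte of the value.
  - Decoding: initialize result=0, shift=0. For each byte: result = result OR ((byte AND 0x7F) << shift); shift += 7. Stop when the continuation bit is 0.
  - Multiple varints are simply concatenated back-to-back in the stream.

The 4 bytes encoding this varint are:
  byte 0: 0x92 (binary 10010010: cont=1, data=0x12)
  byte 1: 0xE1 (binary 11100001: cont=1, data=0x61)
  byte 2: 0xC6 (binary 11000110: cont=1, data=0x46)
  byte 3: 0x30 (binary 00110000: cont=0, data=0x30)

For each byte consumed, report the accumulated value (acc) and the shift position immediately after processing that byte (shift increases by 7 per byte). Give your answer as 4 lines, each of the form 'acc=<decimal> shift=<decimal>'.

Answer: acc=18 shift=7
acc=12434 shift=14
acc=1159314 shift=21
acc=101822610 shift=28

Derivation:
byte 0=0x92: payload=0x12=18, contrib = 18<<0 = 18; acc -> 18, shift -> 7
byte 1=0xE1: payload=0x61=97, contrib = 97<<7 = 12416; acc -> 12434, shift -> 14
byte 2=0xC6: payload=0x46=70, contrib = 70<<14 = 1146880; acc -> 1159314, shift -> 21
byte 3=0x30: payload=0x30=48, contrib = 48<<21 = 100663296; acc -> 101822610, shift -> 28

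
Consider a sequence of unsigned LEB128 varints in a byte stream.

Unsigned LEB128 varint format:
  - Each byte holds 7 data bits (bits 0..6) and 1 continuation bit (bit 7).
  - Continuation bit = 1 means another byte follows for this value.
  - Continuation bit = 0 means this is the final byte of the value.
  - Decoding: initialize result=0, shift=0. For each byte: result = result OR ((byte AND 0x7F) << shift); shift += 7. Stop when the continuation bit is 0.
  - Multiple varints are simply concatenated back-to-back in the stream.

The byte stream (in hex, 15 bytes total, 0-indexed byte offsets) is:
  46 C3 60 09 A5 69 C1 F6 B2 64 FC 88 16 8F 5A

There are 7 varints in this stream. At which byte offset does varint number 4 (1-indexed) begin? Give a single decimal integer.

  byte[0]=0x46 cont=0 payload=0x46=70: acc |= 70<<0 -> acc=70 shift=7 [end]
Varint 1: bytes[0:1] = 46 -> value 70 (1 byte(s))
  byte[1]=0xC3 cont=1 payload=0x43=67: acc |= 67<<0 -> acc=67 shift=7
  byte[2]=0x60 cont=0 payload=0x60=96: acc |= 96<<7 -> acc=12355 shift=14 [end]
Varint 2: bytes[1:3] = C3 60 -> value 12355 (2 byte(s))
  byte[3]=0x09 cont=0 payload=0x09=9: acc |= 9<<0 -> acc=9 shift=7 [end]
Varint 3: bytes[3:4] = 09 -> value 9 (1 byte(s))
  byte[4]=0xA5 cont=1 payload=0x25=37: acc |= 37<<0 -> acc=37 shift=7
  byte[5]=0x69 cont=0 payload=0x69=105: acc |= 105<<7 -> acc=13477 shift=14 [end]
Varint 4: bytes[4:6] = A5 69 -> value 13477 (2 byte(s))
  byte[6]=0xC1 cont=1 payload=0x41=65: acc |= 65<<0 -> acc=65 shift=7
  byte[7]=0xF6 cont=1 payload=0x76=118: acc |= 118<<7 -> acc=15169 shift=14
  byte[8]=0xB2 cont=1 payload=0x32=50: acc |= 50<<14 -> acc=834369 shift=21
  byte[9]=0x64 cont=0 payload=0x64=100: acc |= 100<<21 -> acc=210549569 shift=28 [end]
Varint 5: bytes[6:10] = C1 F6 B2 64 -> value 210549569 (4 byte(s))
  byte[10]=0xFC cont=1 payload=0x7C=124: acc |= 124<<0 -> acc=124 shift=7
  byte[11]=0x88 cont=1 payload=0x08=8: acc |= 8<<7 -> acc=1148 shift=14
  byte[12]=0x16 cont=0 payload=0x16=22: acc |= 22<<14 -> acc=361596 shift=21 [end]
Varint 6: bytes[10:13] = FC 88 16 -> value 361596 (3 byte(s))
  byte[13]=0x8F cont=1 payload=0x0F=15: acc |= 15<<0 -> acc=15 shift=7
  byte[14]=0x5A cont=0 payload=0x5A=90: acc |= 90<<7 -> acc=11535 shift=14 [end]
Varint 7: bytes[13:15] = 8F 5A -> value 11535 (2 byte(s))

Answer: 4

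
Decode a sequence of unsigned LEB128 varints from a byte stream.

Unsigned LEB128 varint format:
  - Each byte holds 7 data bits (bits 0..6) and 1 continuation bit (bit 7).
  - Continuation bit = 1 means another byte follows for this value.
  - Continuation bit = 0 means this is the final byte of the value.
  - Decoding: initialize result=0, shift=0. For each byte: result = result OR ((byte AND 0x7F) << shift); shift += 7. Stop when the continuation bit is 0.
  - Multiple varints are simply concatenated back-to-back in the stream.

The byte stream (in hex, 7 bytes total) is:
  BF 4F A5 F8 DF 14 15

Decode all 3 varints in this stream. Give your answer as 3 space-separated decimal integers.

  byte[0]=0xBF cont=1 payload=0x3F=63: acc |= 63<<0 -> acc=63 shift=7
  byte[1]=0x4F cont=0 payload=0x4F=79: acc |= 79<<7 -> acc=10175 shift=14 [end]
Varint 1: bytes[0:2] = BF 4F -> value 10175 (2 byte(s))
  byte[2]=0xA5 cont=1 payload=0x25=37: acc |= 37<<0 -> acc=37 shift=7
  byte[3]=0xF8 cont=1 payload=0x78=120: acc |= 120<<7 -> acc=15397 shift=14
  byte[4]=0xDF cont=1 payload=0x5F=95: acc |= 95<<14 -> acc=1571877 shift=21
  byte[5]=0x14 cont=0 payload=0x14=20: acc |= 20<<21 -> acc=43514917 shift=28 [end]
Varint 2: bytes[2:6] = A5 F8 DF 14 -> value 43514917 (4 byte(s))
  byte[6]=0x15 cont=0 payload=0x15=21: acc |= 21<<0 -> acc=21 shift=7 [end]
Varint 3: bytes[6:7] = 15 -> value 21 (1 byte(s))

Answer: 10175 43514917 21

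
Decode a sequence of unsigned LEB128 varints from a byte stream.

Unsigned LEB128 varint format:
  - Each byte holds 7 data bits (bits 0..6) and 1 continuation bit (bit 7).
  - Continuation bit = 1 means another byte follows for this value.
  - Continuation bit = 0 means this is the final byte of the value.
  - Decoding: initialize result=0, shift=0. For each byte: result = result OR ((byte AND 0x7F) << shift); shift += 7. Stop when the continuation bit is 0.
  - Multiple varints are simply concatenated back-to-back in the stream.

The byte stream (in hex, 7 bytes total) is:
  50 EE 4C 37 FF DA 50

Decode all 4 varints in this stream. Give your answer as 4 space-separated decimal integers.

Answer: 80 9838 55 1322367

Derivation:
  byte[0]=0x50 cont=0 payload=0x50=80: acc |= 80<<0 -> acc=80 shift=7 [end]
Varint 1: bytes[0:1] = 50 -> value 80 (1 byte(s))
  byte[1]=0xEE cont=1 payload=0x6E=110: acc |= 110<<0 -> acc=110 shift=7
  byte[2]=0x4C cont=0 payload=0x4C=76: acc |= 76<<7 -> acc=9838 shift=14 [end]
Varint 2: bytes[1:3] = EE 4C -> value 9838 (2 byte(s))
  byte[3]=0x37 cont=0 payload=0x37=55: acc |= 55<<0 -> acc=55 shift=7 [end]
Varint 3: bytes[3:4] = 37 -> value 55 (1 byte(s))
  byte[4]=0xFF cont=1 payload=0x7F=127: acc |= 127<<0 -> acc=127 shift=7
  byte[5]=0xDA cont=1 payload=0x5A=90: acc |= 90<<7 -> acc=11647 shift=14
  byte[6]=0x50 cont=0 payload=0x50=80: acc |= 80<<14 -> acc=1322367 shift=21 [end]
Varint 4: bytes[4:7] = FF DA 50 -> value 1322367 (3 byte(s))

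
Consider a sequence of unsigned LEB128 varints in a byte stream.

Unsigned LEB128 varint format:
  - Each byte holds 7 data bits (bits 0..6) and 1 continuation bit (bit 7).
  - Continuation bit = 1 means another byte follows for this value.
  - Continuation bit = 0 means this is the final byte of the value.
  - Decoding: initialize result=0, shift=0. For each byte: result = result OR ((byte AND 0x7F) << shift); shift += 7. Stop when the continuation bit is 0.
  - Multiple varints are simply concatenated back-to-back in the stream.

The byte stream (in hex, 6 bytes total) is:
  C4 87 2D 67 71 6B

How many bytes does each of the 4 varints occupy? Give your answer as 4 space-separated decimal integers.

  byte[0]=0xC4 cont=1 payload=0x44=68: acc |= 68<<0 -> acc=68 shift=7
  byte[1]=0x87 cont=1 payload=0x07=7: acc |= 7<<7 -> acc=964 shift=14
  byte[2]=0x2D cont=0 payload=0x2D=45: acc |= 45<<14 -> acc=738244 shift=21 [end]
Varint 1: bytes[0:3] = C4 87 2D -> value 738244 (3 byte(s))
  byte[3]=0x67 cont=0 payload=0x67=103: acc |= 103<<0 -> acc=103 shift=7 [end]
Varint 2: bytes[3:4] = 67 -> value 103 (1 byte(s))
  byte[4]=0x71 cont=0 payload=0x71=113: acc |= 113<<0 -> acc=113 shift=7 [end]
Varint 3: bytes[4:5] = 71 -> value 113 (1 byte(s))
  byte[5]=0x6B cont=0 payload=0x6B=107: acc |= 107<<0 -> acc=107 shift=7 [end]
Varint 4: bytes[5:6] = 6B -> value 107 (1 byte(s))

Answer: 3 1 1 1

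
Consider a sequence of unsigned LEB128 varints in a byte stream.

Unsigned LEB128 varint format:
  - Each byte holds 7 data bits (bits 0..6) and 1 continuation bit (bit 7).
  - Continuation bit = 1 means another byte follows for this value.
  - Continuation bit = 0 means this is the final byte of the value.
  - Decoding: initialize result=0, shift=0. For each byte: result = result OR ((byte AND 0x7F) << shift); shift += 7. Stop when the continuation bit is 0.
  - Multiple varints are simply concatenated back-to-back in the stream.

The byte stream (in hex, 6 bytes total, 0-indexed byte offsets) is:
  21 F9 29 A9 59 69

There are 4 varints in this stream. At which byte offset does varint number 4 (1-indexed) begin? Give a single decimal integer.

Answer: 5

Derivation:
  byte[0]=0x21 cont=0 payload=0x21=33: acc |= 33<<0 -> acc=33 shift=7 [end]
Varint 1: bytes[0:1] = 21 -> value 33 (1 byte(s))
  byte[1]=0xF9 cont=1 payload=0x79=121: acc |= 121<<0 -> acc=121 shift=7
  byte[2]=0x29 cont=0 payload=0x29=41: acc |= 41<<7 -> acc=5369 shift=14 [end]
Varint 2: bytes[1:3] = F9 29 -> value 5369 (2 byte(s))
  byte[3]=0xA9 cont=1 payload=0x29=41: acc |= 41<<0 -> acc=41 shift=7
  byte[4]=0x59 cont=0 payload=0x59=89: acc |= 89<<7 -> acc=11433 shift=14 [end]
Varint 3: bytes[3:5] = A9 59 -> value 11433 (2 byte(s))
  byte[5]=0x69 cont=0 payload=0x69=105: acc |= 105<<0 -> acc=105 shift=7 [end]
Varint 4: bytes[5:6] = 69 -> value 105 (1 byte(s))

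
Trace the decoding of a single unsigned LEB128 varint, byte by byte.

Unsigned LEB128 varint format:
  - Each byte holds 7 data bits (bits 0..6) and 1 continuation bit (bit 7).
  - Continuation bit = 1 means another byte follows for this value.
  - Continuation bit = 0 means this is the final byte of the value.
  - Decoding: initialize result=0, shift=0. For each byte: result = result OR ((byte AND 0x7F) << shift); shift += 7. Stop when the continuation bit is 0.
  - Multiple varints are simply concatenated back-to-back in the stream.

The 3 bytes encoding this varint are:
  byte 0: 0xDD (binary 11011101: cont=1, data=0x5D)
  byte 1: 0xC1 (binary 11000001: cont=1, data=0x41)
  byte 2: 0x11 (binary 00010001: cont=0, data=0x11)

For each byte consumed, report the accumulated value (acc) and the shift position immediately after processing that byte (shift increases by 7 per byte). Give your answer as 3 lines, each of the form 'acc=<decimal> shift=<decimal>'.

byte 0=0xDD: payload=0x5D=93, contrib = 93<<0 = 93; acc -> 93, shift -> 7
byte 1=0xC1: payload=0x41=65, contrib = 65<<7 = 8320; acc -> 8413, shift -> 14
byte 2=0x11: payload=0x11=17, contrib = 17<<14 = 278528; acc -> 286941, shift -> 21

Answer: acc=93 shift=7
acc=8413 shift=14
acc=286941 shift=21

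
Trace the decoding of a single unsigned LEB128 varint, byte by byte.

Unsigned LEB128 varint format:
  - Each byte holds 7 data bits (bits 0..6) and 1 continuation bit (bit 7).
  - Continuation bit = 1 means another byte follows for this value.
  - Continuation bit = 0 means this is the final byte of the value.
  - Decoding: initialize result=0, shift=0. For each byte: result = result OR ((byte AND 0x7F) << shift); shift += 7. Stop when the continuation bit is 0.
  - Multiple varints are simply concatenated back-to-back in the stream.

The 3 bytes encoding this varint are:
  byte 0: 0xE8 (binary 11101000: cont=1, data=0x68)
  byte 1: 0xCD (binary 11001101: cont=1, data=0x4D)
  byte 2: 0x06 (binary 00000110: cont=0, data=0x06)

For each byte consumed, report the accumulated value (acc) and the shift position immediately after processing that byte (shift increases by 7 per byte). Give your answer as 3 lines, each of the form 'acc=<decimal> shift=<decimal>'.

Answer: acc=104 shift=7
acc=9960 shift=14
acc=108264 shift=21

Derivation:
byte 0=0xE8: payload=0x68=104, contrib = 104<<0 = 104; acc -> 104, shift -> 7
byte 1=0xCD: payload=0x4D=77, contrib = 77<<7 = 9856; acc -> 9960, shift -> 14
byte 2=0x06: payload=0x06=6, contrib = 6<<14 = 98304; acc -> 108264, shift -> 21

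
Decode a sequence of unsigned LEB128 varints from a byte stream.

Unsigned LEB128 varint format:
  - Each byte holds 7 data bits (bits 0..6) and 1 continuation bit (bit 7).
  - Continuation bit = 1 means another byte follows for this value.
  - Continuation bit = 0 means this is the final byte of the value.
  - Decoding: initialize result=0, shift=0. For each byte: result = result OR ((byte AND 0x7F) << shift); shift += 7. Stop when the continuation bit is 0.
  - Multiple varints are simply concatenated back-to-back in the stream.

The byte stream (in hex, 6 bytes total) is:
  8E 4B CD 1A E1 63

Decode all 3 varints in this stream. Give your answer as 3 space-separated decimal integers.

  byte[0]=0x8E cont=1 payload=0x0E=14: acc |= 14<<0 -> acc=14 shift=7
  byte[1]=0x4B cont=0 payload=0x4B=75: acc |= 75<<7 -> acc=9614 shift=14 [end]
Varint 1: bytes[0:2] = 8E 4B -> value 9614 (2 byte(s))
  byte[2]=0xCD cont=1 payload=0x4D=77: acc |= 77<<0 -> acc=77 shift=7
  byte[3]=0x1A cont=0 payload=0x1A=26: acc |= 26<<7 -> acc=3405 shift=14 [end]
Varint 2: bytes[2:4] = CD 1A -> value 3405 (2 byte(s))
  byte[4]=0xE1 cont=1 payload=0x61=97: acc |= 97<<0 -> acc=97 shift=7
  byte[5]=0x63 cont=0 payload=0x63=99: acc |= 99<<7 -> acc=12769 shift=14 [end]
Varint 3: bytes[4:6] = E1 63 -> value 12769 (2 byte(s))

Answer: 9614 3405 12769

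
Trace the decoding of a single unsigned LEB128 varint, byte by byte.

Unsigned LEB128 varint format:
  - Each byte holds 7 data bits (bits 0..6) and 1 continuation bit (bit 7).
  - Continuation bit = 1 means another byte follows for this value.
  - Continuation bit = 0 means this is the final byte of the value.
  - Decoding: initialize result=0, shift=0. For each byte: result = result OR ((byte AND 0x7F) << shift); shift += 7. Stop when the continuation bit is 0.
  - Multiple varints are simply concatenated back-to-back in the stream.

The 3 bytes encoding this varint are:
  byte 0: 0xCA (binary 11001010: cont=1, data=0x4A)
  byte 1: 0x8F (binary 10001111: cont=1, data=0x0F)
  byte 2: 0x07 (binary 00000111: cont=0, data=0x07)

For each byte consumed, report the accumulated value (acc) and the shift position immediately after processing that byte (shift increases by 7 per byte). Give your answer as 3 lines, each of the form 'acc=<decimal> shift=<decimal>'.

byte 0=0xCA: payload=0x4A=74, contrib = 74<<0 = 74; acc -> 74, shift -> 7
byte 1=0x8F: payload=0x0F=15, contrib = 15<<7 = 1920; acc -> 1994, shift -> 14
byte 2=0x07: payload=0x07=7, contrib = 7<<14 = 114688; acc -> 116682, shift -> 21

Answer: acc=74 shift=7
acc=1994 shift=14
acc=116682 shift=21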